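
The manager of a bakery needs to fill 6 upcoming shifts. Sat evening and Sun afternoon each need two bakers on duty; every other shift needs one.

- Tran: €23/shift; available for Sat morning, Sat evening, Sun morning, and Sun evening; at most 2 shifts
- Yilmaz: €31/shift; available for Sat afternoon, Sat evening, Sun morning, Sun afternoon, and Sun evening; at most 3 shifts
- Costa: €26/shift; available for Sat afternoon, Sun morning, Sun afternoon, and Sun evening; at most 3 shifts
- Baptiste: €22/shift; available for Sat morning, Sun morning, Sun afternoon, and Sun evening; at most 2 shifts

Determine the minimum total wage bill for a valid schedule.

Sat evening can only be covered by Tran and Yilmaz, so that assignment is forced.
Picking the cheapest available baker for each shift independently would cost €194, but that ignores the shift limits.
An optimal schedule: Sat morning→Baptiste, Sat afternoon→Costa, Sat evening→Tran+Yilmaz, Sun morning→Tran, Sun afternoon→Baptiste+Costa, Sun evening→Costa.
Total: 22 + 26 + 23 + 31 + 23 + 22 + 26 + 26 = €199.

€199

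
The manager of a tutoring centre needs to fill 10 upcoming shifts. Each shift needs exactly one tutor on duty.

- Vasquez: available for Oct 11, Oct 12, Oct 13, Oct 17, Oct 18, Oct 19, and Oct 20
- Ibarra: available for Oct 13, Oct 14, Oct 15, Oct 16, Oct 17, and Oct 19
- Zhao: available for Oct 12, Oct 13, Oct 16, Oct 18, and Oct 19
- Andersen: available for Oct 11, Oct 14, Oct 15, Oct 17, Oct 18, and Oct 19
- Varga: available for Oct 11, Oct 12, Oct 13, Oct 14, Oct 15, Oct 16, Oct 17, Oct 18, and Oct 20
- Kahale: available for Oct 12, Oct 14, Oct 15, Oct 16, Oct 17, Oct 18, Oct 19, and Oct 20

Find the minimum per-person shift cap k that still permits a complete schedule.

2

With 6 tutors and 10 worker-slots to fill, someone must work at least ⌈10/6⌉ = 2 shifts, so k ≥ 2.
k = 2 works: Oct 11→Vasquez, Oct 12→Zhao, Oct 13→Ibarra, Oct 14→Ibarra, Oct 15→Andersen, Oct 16→Zhao, Oct 17→Andersen, Oct 18→Varga, Oct 19→Kahale, Oct 20→Vasquez.
Loads: Vasquez 2, Ibarra 2, Zhao 2, Andersen 2, Varga 1, Kahale 1 — all ≤ 2.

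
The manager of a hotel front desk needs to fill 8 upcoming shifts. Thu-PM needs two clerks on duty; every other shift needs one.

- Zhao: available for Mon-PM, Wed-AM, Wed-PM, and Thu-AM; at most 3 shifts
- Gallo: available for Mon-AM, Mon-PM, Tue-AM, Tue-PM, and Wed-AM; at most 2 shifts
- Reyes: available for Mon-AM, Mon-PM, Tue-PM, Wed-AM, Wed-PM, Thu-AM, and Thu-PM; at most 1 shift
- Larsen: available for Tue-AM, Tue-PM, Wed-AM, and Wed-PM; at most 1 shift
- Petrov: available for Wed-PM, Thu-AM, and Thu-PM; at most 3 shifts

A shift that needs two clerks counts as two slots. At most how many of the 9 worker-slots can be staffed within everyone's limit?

Total capacity across all clerks is 3+2+1+1+3 = 10, and 9 slots are needed, so at most 9 can be filled.
An assignment achieving 9: Mon-AM→Gallo, Mon-PM→Zhao, Tue-AM→Gallo, Tue-PM→Larsen, Wed-AM→Zhao, Wed-PM→Petrov, Thu-AM→Zhao, Thu-PM→Reyes+Petrov.
Loads: Zhao 3/3, Gallo 2/2, Reyes 1/1, Larsen 1/1, Petrov 2/3.

9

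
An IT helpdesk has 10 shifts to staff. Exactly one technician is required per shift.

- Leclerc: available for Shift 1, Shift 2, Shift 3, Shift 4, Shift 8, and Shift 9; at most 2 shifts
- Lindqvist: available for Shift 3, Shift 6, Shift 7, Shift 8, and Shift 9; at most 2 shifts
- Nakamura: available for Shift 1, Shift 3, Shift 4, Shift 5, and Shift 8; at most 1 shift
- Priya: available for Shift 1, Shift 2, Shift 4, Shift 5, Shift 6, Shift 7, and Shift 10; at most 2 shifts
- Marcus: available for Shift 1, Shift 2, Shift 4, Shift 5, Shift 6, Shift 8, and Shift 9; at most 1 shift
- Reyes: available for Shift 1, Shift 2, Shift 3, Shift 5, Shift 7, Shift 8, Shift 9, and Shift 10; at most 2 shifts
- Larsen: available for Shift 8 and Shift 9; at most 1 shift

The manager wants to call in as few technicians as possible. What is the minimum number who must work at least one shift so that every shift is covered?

10 slots to fill and no one can take more than 2, so at least ⌈10/2⌉ = 5 technicians are needed.
Any 5 technicians together have capacity at most 2+2+2+2+1 = 9 < 10 slots, so 5 can never suffice.
Leclerc, Lindqvist, Nakamura, Priya, Marcus, and Reyes alone can cover everything: Shift 1→Reyes, Shift 2→Leclerc, Shift 3→Leclerc, Shift 4→Nakamura, Shift 5→Priya, Shift 6→Lindqvist, Shift 7→Lindqvist, Shift 8→Reyes, Shift 9→Marcus, Shift 10→Priya.

6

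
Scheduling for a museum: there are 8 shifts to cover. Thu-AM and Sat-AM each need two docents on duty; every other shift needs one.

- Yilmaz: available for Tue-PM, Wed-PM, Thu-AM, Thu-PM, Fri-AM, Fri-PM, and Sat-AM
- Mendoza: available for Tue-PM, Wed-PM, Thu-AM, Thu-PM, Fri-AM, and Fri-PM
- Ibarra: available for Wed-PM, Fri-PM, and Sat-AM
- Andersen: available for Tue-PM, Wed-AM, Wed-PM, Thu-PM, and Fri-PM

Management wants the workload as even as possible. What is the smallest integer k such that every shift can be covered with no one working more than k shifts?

With 4 docents and 10 worker-slots to fill, someone must work at least ⌈10/4⌉ = 3 shifts, so k ≥ 3.
k = 3 works: Tue-PM→Mendoza, Wed-AM→Andersen, Wed-PM→Ibarra, Thu-AM→Yilmaz+Mendoza, Thu-PM→Mendoza, Fri-AM→Yilmaz, Fri-PM→Ibarra, Sat-AM→Yilmaz+Ibarra.
Loads: Yilmaz 3, Mendoza 3, Ibarra 3, Andersen 1 — all ≤ 3.

3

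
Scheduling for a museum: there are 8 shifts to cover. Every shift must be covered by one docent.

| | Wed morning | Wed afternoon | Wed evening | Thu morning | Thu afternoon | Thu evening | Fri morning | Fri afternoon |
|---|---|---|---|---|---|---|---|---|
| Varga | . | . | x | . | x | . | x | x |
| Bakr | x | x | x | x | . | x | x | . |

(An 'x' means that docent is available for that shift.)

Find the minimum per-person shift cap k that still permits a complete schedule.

With 2 docents and 8 worker-slots to fill, someone must work at least ⌈8/2⌉ = 4 shifts, so k ≥ 4.
k = 4 works: Wed morning→Bakr, Wed afternoon→Bakr, Wed evening→Varga, Thu morning→Bakr, Thu afternoon→Varga, Thu evening→Bakr, Fri morning→Varga, Fri afternoon→Varga.
Loads: Varga 4, Bakr 4 — all ≤ 4.

4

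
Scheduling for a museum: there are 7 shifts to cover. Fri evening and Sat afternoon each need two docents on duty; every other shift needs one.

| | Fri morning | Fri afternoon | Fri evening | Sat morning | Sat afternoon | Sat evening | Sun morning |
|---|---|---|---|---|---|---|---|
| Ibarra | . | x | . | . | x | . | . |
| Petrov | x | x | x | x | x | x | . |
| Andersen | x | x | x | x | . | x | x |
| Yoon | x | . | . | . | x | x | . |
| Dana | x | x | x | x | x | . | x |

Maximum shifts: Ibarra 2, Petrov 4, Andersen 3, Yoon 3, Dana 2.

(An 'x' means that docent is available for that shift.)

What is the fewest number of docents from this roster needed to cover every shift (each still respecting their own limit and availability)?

9 slots to fill and no one can take more than 4, so at least ⌈9/4⌉ = 3 docents are needed.
Ibarra, Petrov, and Andersen alone can cover everything: Fri morning→Petrov, Fri afternoon→Ibarra, Fri evening→Petrov+Andersen, Sat morning→Petrov, Sat afternoon→Ibarra+Petrov, Sat evening→Andersen, Sun morning→Andersen.

3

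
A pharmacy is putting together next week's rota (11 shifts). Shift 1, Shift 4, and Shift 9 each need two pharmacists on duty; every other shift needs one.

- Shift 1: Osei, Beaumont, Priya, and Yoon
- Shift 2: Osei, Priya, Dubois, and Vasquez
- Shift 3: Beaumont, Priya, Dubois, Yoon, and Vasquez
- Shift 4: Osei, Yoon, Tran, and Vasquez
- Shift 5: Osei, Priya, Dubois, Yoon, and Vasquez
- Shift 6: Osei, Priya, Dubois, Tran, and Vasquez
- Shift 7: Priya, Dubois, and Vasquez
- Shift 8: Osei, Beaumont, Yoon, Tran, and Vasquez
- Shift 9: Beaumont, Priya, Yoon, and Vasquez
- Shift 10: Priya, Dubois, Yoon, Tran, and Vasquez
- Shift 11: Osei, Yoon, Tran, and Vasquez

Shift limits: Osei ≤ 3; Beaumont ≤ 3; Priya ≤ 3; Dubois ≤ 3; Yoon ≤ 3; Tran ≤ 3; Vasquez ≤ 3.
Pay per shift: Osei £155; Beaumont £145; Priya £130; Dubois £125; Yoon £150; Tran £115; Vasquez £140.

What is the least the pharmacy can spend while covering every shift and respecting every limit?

£1820

Picking the cheapest available pharmacist for each shift independently would cost £1760, but that ignores the shift limits.
An optimal schedule: Shift 1→Priya+Beaumont, Shift 2→Dubois, Shift 3→Dubois, Shift 4→Tran+Vasquez, Shift 5→Priya, Shift 6→Tran, Shift 7→Dubois, Shift 8→Vasquez, Shift 9→Vasquez+Beaumont, Shift 10→Priya, Shift 11→Tran.
Total: 130 + 145 + 125 + 125 + 115 + 140 + 130 + 115 + 125 + 140 + 140 + 145 + 130 + 115 = £1820.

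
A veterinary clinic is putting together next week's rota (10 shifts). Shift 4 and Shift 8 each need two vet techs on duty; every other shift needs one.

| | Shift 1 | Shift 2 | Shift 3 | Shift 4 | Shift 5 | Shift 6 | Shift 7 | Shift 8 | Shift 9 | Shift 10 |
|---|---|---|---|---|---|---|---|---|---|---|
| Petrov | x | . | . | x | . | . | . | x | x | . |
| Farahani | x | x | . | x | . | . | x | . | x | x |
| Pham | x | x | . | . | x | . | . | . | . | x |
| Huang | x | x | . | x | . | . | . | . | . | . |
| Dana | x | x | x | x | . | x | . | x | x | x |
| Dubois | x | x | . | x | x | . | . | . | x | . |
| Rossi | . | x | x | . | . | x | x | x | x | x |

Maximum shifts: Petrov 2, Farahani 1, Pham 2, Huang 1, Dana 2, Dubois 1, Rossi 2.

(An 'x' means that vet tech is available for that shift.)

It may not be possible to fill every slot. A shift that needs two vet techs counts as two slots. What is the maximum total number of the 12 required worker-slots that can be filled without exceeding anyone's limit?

Total capacity across all vet techs is 2+1+2+1+2+1+2 = 11, and 12 slots are needed, so at most 11 can be filled.
An assignment achieving 11: Shift 2→Rossi, Shift 3→Dana, Shift 4→Petrov+Huang, Shift 5→Pham, Shift 6→Dana, Shift 7→Farahani, Shift 8→Petrov+Rossi, Shift 9→Dubois, Shift 10→Pham.
Loads: Petrov 2/2, Farahani 1/1, Pham 2/2, Huang 1/1, Dana 2/2, Dubois 1/1, Rossi 2/2.

11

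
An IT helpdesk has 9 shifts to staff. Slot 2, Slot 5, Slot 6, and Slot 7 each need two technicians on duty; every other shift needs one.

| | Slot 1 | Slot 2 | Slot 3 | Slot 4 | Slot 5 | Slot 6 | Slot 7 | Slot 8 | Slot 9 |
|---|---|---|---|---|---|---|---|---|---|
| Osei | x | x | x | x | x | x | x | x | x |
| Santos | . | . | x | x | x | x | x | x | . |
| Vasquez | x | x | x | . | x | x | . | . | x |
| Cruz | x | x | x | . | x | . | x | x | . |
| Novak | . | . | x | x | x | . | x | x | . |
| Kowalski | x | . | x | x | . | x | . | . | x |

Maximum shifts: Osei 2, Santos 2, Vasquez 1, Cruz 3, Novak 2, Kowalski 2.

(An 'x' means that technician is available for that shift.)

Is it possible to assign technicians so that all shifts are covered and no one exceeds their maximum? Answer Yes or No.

No

Total capacity is 2+2+1+3+2+2 = 12 but 13 worker-slots are needed — infeasible.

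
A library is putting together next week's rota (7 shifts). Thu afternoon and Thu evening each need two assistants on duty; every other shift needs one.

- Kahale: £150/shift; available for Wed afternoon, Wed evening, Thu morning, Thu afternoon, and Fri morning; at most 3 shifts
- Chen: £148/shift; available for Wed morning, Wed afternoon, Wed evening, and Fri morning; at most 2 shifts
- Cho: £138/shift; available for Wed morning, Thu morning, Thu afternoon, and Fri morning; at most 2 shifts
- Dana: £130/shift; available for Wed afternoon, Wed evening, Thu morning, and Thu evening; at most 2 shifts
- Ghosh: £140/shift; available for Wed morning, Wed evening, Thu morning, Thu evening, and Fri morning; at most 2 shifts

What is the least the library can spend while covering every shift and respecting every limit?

Thu afternoon can only be covered by Kahale and Cho, so that assignment is forced.
Thu evening can only be covered by Dana and Ghosh, so that assignment is forced.
Picking the cheapest available assistant for each shift independently would cost £1224, but that ignores the shift limits.
An optimal schedule: Wed morning→Cho, Wed afternoon→Dana, Wed evening→Chen, Thu morning→Ghosh, Thu afternoon→Cho+Kahale, Thu evening→Dana+Ghosh, Fri morning→Chen.
Total: 138 + 130 + 148 + 140 + 138 + 150 + 130 + 140 + 148 = £1262.

£1262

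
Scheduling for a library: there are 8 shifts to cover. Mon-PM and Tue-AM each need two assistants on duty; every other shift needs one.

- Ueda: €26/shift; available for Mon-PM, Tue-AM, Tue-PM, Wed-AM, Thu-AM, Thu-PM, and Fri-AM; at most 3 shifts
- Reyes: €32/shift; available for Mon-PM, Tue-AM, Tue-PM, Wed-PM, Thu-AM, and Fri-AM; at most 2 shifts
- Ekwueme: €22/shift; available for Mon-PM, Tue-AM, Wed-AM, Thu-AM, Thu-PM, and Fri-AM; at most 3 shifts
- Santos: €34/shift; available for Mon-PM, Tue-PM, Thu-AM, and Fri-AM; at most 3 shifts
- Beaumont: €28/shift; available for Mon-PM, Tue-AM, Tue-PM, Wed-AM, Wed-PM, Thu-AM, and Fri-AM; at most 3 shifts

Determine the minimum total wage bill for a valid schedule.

€260

Picking the cheapest available assistant for each shift independently would cost €238, but that ignores the shift limits.
An optimal schedule: Mon-PM→Beaumont+Reyes, Tue-AM→Ueda+Beaumont, Tue-PM→Ueda, Wed-AM→Ekwueme, Wed-PM→Beaumont, Thu-AM→Ekwueme, Thu-PM→Ekwueme, Fri-AM→Ueda.
Total: 28 + 32 + 26 + 28 + 26 + 22 + 28 + 22 + 22 + 26 = €260.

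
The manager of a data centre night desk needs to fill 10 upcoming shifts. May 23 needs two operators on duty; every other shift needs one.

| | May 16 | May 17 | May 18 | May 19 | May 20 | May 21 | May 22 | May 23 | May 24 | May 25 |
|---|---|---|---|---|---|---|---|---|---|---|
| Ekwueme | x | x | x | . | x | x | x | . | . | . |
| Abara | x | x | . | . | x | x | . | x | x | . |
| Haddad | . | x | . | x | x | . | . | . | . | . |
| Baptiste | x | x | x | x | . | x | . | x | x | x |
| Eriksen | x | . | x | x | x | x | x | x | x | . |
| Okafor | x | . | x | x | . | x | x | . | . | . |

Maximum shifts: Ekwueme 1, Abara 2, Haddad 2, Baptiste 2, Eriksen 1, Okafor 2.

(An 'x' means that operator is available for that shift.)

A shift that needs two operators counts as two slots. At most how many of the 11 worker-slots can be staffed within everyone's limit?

10

Total capacity across all operators is 1+2+2+2+1+2 = 10, and 11 slots are needed, so at most 10 can be filled.
An assignment achieving 10: May 16→Okafor, May 17→Haddad, May 18→Eriksen, May 19→Haddad, May 21→Okafor, May 22→Ekwueme, May 23→Abara+Baptiste, May 24→Abara, May 25→Baptiste.
Loads: Ekwueme 1/1, Abara 2/2, Haddad 2/2, Baptiste 2/2, Eriksen 1/1, Okafor 2/2.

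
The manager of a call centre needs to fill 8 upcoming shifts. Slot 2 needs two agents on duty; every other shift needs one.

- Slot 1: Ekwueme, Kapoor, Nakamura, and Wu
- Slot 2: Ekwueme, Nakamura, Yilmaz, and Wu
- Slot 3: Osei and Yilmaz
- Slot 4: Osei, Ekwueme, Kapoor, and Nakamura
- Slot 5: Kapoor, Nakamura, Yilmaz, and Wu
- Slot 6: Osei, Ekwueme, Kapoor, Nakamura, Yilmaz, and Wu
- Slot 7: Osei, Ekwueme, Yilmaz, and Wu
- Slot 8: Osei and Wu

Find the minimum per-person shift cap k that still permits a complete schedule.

2

With 6 agents and 9 worker-slots to fill, someone must work at least ⌈9/6⌉ = 2 shifts, so k ≥ 2.
k = 2 works: Slot 1→Ekwueme, Slot 2→Nakamura+Yilmaz, Slot 3→Osei, Slot 4→Ekwueme, Slot 5→Kapoor, Slot 6→Kapoor, Slot 7→Yilmaz, Slot 8→Osei.
Loads: Osei 2, Ekwueme 2, Kapoor 2, Nakamura 1, Yilmaz 2, Wu 0 — all ≤ 2.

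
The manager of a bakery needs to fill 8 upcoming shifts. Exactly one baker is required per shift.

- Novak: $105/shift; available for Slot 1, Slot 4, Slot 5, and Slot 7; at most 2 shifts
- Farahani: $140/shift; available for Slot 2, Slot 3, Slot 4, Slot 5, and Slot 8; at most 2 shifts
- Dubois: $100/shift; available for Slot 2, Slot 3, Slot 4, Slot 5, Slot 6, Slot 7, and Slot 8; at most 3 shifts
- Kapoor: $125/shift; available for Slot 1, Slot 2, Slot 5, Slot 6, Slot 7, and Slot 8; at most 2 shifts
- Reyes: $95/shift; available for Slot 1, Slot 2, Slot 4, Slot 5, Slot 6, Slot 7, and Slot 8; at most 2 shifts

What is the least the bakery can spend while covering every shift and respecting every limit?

$825

Picking the cheapest available baker for each shift independently would cost $765, but that ignores the shift limits.
An optimal schedule: Slot 1→Reyes, Slot 2→Dubois, Slot 3→Dubois, Slot 4→Dubois, Slot 5→Novak, Slot 6→Reyes, Slot 7→Novak, Slot 8→Kapoor.
Total: 95 + 100 + 100 + 100 + 105 + 95 + 105 + 125 = $825.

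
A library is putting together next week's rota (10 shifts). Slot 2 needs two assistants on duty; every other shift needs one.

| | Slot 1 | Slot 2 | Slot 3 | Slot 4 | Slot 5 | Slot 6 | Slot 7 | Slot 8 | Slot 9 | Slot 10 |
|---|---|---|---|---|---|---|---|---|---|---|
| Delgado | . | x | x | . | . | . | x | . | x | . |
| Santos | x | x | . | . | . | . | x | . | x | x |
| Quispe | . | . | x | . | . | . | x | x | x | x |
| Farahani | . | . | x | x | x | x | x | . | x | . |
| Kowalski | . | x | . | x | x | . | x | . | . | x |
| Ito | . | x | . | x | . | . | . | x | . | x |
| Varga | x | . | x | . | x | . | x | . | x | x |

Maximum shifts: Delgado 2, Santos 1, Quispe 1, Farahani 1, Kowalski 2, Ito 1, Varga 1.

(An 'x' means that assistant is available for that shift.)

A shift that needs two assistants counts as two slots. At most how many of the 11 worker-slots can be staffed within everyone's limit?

Total capacity across all assistants is 2+1+1+1+2+1+1 = 9, and 11 slots are needed, so at most 9 can be filled.
An assignment achieving 9: Slot 1→Santos, Slot 2→Delgado+Ito, Slot 3→Delgado, Slot 4→Kowalski, Slot 5→Kowalski, Slot 6→Farahani, Slot 8→Quispe, Slot 9→Varga.
Loads: Delgado 2/2, Santos 1/1, Quispe 1/1, Farahani 1/1, Kowalski 2/2, Ito 1/1, Varga 1/1.

9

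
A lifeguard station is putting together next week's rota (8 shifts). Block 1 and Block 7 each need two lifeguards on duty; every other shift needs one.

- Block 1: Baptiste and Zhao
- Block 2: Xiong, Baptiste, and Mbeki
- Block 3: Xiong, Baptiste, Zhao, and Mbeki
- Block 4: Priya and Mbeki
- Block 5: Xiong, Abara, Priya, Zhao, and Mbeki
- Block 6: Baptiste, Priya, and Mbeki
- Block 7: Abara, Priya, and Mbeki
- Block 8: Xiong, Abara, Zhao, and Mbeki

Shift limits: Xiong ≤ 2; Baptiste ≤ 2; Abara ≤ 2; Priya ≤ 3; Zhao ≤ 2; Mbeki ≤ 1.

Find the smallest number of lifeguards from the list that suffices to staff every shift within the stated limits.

5

10 slots to fill and no one can take more than 3, so at least ⌈10/3⌉ = 4 lifeguards are needed.
Any 4 lifeguards together have capacity at most 3+2+2+2 = 9 < 10 slots, so 4 can never suffice.
Xiong, Baptiste, Abara, Priya, and Zhao alone can cover everything: Block 1→Baptiste+Zhao, Block 2→Xiong, Block 3→Xiong, Block 4→Priya, Block 5→Priya, Block 6→Baptiste, Block 7→Abara+Priya, Block 8→Abara.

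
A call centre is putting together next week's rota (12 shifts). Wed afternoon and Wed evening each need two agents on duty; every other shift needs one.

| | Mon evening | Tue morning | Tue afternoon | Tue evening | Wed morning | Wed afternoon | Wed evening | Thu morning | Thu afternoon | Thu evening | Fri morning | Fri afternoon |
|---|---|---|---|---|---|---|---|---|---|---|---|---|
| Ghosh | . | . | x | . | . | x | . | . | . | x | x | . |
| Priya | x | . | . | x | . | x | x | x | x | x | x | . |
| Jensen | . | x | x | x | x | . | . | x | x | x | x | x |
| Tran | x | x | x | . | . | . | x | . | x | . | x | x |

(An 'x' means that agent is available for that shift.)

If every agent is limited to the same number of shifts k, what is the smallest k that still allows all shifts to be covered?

With 4 agents and 14 worker-slots to fill, someone must work at least ⌈14/4⌉ = 4 shifts, so k ≥ 4.
k = 4 works: Mon evening→Priya, Tue morning→Jensen, Tue afternoon→Ghosh, Tue evening→Priya, Wed morning→Jensen, Wed afternoon→Ghosh+Priya, Wed evening→Priya+Tran, Thu morning→Jensen, Thu afternoon→Tran, Thu evening→Ghosh, Fri morning→Ghosh, Fri afternoon→Jensen.
Loads: Ghosh 4, Priya 4, Jensen 4, Tran 2 — all ≤ 4.

4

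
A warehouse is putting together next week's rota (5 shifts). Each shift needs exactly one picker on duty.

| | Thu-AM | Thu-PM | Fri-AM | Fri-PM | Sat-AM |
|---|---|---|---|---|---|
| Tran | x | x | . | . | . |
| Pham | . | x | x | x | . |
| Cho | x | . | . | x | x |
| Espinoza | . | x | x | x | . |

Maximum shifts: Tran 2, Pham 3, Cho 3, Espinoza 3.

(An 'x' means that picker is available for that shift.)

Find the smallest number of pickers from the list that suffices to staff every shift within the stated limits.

2

5 slots to fill and no one can take more than 3, so at least ⌈5/3⌉ = 2 pickers are needed.
Pham and Cho alone can cover everything: Thu-AM→Cho, Thu-PM→Pham, Fri-AM→Pham, Fri-PM→Pham, Sat-AM→Cho.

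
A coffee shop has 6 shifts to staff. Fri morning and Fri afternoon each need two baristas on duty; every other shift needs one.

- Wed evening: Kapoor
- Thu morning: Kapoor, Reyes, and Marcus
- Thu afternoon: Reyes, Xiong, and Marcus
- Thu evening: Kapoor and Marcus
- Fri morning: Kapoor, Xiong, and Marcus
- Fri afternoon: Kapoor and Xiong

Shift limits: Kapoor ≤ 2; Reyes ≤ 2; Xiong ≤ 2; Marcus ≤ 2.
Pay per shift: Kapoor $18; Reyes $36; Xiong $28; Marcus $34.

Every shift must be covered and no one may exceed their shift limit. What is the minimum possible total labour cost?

$232

Wed evening can only be covered by Kapoor, so that assignment is forced.
Fri afternoon can only be covered by Kapoor and Xiong, so that assignment is forced.
Picking the cheapest available barista for each shift independently would cost $174, but that ignores the shift limits.
An optimal schedule: Wed evening→Kapoor, Thu morning→Reyes, Thu afternoon→Reyes, Thu evening→Marcus, Fri morning→Xiong+Marcus, Fri afternoon→Kapoor+Xiong.
Total: 18 + 36 + 36 + 34 + 28 + 34 + 18 + 28 = $232.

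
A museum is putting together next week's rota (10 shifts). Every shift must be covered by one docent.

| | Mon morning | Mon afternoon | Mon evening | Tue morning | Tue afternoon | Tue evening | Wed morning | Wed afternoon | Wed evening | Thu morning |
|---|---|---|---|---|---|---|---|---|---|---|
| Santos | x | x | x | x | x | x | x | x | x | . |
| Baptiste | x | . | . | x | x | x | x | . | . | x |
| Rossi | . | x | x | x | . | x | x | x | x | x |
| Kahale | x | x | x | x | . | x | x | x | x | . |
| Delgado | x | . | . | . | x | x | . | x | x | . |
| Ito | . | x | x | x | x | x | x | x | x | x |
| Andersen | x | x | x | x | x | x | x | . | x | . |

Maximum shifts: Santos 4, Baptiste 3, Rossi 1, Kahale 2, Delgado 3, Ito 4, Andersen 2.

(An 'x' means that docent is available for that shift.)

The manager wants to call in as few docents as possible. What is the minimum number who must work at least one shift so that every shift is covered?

10 slots to fill and no one can take more than 4, so at least ⌈10/4⌉ = 3 docents are needed.
Santos, Baptiste, and Delgado alone can cover everything: Mon morning→Baptiste, Mon afternoon→Santos, Mon evening→Santos, Tue morning→Santos, Tue afternoon→Baptiste, Tue evening→Delgado, Wed morning→Santos, Wed afternoon→Delgado, Wed evening→Delgado, Thu morning→Baptiste.

3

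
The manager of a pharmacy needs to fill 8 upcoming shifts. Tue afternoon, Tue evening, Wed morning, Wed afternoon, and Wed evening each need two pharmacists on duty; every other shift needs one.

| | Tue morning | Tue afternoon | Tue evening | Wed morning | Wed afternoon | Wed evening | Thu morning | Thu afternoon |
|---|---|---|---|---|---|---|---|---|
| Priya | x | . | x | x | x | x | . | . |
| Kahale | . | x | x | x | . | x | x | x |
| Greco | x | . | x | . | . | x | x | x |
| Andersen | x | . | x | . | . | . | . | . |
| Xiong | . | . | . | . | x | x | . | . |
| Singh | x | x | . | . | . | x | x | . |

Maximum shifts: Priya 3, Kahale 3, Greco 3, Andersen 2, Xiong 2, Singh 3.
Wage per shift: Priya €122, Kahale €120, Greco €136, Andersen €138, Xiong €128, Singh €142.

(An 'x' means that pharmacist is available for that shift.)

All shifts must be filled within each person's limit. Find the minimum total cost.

Tue afternoon can only be covered by Kahale and Singh, so that assignment is forced.
Wed morning can only be covered by Priya and Kahale, so that assignment is forced.
Wed afternoon can only be covered by Priya and Xiong, so that assignment is forced.
Picking the cheapest available pharmacist for each shift independently would cost €1600, but that ignores the shift limits.
An optimal schedule: Tue morning→Priya, Tue afternoon→Kahale+Singh, Tue evening→Greco+Andersen, Wed morning→Priya+Kahale, Wed afternoon→Priya+Xiong, Wed evening→Greco+Xiong, Thu morning→Greco, Thu afternoon→Kahale.
Total: 122 + 120 + 142 + 136 + 138 + 122 + 120 + 122 + 128 + 136 + 128 + 136 + 120 = €1670.

€1670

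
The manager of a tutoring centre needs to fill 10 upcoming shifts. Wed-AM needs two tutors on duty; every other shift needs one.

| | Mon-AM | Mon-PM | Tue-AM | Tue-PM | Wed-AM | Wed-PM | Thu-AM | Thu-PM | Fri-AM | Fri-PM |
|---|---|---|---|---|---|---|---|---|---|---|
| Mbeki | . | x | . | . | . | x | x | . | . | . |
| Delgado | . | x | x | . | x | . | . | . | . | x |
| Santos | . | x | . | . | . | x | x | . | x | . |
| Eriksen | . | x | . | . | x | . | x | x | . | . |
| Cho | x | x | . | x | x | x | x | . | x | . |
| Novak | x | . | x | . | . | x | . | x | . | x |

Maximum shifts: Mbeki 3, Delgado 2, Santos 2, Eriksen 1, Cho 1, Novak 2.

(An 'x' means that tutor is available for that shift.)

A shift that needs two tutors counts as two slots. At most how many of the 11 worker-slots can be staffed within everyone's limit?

10

Total capacity across all tutors is 3+2+2+1+1+2 = 11, and 11 slots are needed, so at most 11 can be filled.
An assignment achieving 10: Mon-AM→Novak, Mon-PM→Mbeki, Tue-AM→Delgado, Tue-PM→Cho, Wed-AM→Delgado, Wed-PM→Mbeki, Thu-AM→Mbeki, Thu-PM→Eriksen, Fri-AM→Santos, Fri-PM→Novak.
Loads: Mbeki 3/3, Delgado 2/2, Santos 1/2, Eriksen 1/1, Cho 1/1, Novak 2/2.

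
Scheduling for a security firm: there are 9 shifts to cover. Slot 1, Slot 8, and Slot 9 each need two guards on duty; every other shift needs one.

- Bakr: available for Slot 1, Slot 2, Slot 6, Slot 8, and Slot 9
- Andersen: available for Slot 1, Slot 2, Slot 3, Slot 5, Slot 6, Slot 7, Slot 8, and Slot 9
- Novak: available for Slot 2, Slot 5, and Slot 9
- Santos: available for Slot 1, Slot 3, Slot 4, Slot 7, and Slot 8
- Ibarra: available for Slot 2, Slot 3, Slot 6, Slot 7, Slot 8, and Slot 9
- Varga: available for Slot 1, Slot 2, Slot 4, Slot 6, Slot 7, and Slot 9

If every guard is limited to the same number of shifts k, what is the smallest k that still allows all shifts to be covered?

2

With 6 guards and 12 worker-slots to fill, someone must work at least ⌈12/6⌉ = 2 shifts, so k ≥ 2.
k = 2 works: Slot 1→Bakr+Varga, Slot 2→Novak, Slot 3→Andersen, Slot 4→Santos, Slot 5→Andersen, Slot 6→Bakr, Slot 7→Ibarra, Slot 8→Santos+Ibarra, Slot 9→Novak+Varga.
Loads: Bakr 2, Andersen 2, Novak 2, Santos 2, Ibarra 2, Varga 2 — all ≤ 2.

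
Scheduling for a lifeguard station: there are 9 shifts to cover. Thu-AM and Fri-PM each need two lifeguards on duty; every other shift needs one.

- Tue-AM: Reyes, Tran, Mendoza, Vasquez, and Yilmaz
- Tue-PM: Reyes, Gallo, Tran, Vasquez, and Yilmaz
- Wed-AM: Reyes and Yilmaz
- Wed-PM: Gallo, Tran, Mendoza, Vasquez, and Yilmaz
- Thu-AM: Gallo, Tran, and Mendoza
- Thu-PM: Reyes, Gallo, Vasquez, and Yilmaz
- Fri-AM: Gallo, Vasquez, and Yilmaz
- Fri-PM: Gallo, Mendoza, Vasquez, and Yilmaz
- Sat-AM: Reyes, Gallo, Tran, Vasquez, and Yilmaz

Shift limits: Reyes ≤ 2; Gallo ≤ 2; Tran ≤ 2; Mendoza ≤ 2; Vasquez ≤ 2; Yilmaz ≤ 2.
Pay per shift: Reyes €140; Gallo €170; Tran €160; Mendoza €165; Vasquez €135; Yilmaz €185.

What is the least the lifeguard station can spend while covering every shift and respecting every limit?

€1725

Picking the cheapest available lifeguard for each shift independently would cost €1575, but that ignores the shift limits.
An optimal schedule: Tue-AM→Tran, Tue-PM→Vasquez, Wed-AM→Reyes, Wed-PM→Mendoza, Thu-AM→Gallo+Tran, Thu-PM→Reyes, Fri-AM→Gallo, Fri-PM→Mendoza+Yilmaz, Sat-AM→Vasquez.
Total: 160 + 135 + 140 + 165 + 170 + 160 + 140 + 170 + 165 + 185 + 135 = €1725.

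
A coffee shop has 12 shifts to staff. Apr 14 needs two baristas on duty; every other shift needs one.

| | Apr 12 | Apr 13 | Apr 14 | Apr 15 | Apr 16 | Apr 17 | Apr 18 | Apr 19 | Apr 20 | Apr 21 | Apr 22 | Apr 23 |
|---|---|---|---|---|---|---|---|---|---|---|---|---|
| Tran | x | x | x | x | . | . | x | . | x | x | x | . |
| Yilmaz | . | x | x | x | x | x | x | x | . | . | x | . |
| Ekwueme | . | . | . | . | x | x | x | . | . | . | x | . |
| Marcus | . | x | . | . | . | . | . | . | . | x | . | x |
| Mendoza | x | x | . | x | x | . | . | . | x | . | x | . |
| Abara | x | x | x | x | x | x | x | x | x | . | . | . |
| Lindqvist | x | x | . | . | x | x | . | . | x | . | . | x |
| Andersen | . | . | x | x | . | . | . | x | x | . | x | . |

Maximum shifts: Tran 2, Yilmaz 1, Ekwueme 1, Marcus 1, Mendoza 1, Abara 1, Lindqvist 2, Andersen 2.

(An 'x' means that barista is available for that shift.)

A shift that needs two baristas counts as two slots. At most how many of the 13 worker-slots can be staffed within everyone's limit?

Total capacity across all baristas is 2+1+1+1+1+1+2+2 = 11, and 13 slots are needed, so at most 11 can be filled.
An assignment achieving 11: Apr 12→Tran, Apr 14→Abara+Andersen, Apr 15→Mendoza, Apr 16→Lindqvist, Apr 17→Ekwueme, Apr 19→Yilmaz, Apr 20→Lindqvist, Apr 21→Tran, Apr 22→Andersen, Apr 23→Marcus.
Loads: Tran 2/2, Yilmaz 1/1, Ekwueme 1/1, Marcus 1/1, Mendoza 1/1, Abara 1/1, Lindqvist 2/2, Andersen 2/2.

11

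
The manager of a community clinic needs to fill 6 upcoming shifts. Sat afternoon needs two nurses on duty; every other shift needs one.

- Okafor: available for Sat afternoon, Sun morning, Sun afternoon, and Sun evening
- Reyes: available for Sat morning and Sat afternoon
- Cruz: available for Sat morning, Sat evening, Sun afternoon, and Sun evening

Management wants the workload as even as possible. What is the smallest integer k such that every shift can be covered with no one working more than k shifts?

With 3 nurses and 7 worker-slots to fill, someone must work at least ⌈7/3⌉ = 3 shifts, so k ≥ 3.
k = 3 works: Sat morning→Reyes, Sat afternoon→Okafor+Reyes, Sat evening→Cruz, Sun morning→Okafor, Sun afternoon→Okafor, Sun evening→Cruz.
Loads: Okafor 3, Reyes 2, Cruz 2 — all ≤ 3.

3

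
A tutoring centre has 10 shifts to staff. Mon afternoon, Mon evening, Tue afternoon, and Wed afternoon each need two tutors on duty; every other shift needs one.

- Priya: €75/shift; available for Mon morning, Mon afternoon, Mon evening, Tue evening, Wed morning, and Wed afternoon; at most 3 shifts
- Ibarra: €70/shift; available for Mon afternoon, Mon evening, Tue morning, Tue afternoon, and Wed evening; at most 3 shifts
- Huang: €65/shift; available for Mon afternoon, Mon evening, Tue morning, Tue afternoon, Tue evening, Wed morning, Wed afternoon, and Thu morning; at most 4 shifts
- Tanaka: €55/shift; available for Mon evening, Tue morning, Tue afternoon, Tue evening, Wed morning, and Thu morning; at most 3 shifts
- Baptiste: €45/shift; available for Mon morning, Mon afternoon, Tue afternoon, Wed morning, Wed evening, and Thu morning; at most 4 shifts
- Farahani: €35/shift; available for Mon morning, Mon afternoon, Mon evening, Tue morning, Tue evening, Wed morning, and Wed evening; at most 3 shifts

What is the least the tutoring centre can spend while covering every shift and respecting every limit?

Wed afternoon can only be covered by Priya and Huang, so that assignment is forced.
Picking the cheapest available tutor for each shift independently would cost €630, but that ignores the shift limits.
An optimal schedule: Mon morning→Farahani, Mon afternoon→Baptiste+Huang, Mon evening→Tanaka+Huang, Tue morning→Farahani, Tue afternoon→Baptiste+Tanaka, Tue evening→Tanaka, Wed morning→Baptiste, Wed afternoon→Huang+Priya, Wed evening→Farahani, Thu morning→Baptiste.
Total: 35 + 45 + 65 + 55 + 65 + 35 + 45 + 55 + 55 + 45 + 65 + 75 + 35 + 45 = €720.

€720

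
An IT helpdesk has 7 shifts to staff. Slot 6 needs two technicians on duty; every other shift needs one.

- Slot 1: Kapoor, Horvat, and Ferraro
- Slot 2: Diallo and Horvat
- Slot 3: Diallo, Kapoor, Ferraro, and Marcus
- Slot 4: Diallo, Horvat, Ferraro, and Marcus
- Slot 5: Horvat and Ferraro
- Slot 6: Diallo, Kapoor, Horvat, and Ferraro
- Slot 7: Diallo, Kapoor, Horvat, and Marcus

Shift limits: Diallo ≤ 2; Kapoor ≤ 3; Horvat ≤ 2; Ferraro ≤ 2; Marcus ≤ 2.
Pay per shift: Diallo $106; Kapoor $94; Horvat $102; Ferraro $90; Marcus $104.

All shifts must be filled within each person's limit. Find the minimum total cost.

$770

Picking the cheapest available technician for each shift independently would cost $740, but that ignores the shift limits.
An optimal schedule: Slot 1→Ferraro, Slot 2→Horvat, Slot 3→Kapoor, Slot 4→Marcus, Slot 5→Ferraro, Slot 6→Kapoor+Horvat, Slot 7→Kapoor.
Total: 90 + 102 + 94 + 104 + 90 + 94 + 102 + 94 = $770.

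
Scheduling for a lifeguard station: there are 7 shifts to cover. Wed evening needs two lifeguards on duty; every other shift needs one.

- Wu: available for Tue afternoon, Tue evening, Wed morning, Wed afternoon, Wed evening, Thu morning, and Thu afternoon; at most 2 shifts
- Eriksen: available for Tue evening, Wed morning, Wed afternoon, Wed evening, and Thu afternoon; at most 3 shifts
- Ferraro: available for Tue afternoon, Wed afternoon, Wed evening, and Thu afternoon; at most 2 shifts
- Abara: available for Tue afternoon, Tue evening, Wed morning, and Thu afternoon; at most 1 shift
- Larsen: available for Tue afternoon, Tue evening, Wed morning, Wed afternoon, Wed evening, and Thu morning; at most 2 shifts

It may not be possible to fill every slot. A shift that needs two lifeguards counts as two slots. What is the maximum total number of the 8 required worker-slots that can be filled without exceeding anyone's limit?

8

Total capacity across all lifeguards is 2+3+2+1+2 = 10, and 8 slots are needed, so at most 8 can be filled.
An assignment achieving 8: Tue afternoon→Wu, Tue evening→Eriksen, Wed morning→Eriksen, Wed afternoon→Eriksen, Wed evening→Ferraro+Larsen, Thu morning→Wu, Thu afternoon→Ferraro.
Loads: Wu 2/2, Eriksen 3/3, Ferraro 2/2, Abara 0/1, Larsen 1/2.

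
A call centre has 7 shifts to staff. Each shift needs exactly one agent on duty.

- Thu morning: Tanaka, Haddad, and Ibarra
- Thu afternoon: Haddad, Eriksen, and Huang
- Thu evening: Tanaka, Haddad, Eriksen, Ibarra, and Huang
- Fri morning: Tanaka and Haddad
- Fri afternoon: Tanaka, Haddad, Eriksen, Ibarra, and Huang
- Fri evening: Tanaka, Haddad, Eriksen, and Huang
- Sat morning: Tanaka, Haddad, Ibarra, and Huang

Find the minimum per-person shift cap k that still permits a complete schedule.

2

With 5 agents and 7 worker-slots to fill, someone must work at least ⌈7/5⌉ = 2 shifts, so k ≥ 2.
k = 2 works: Thu morning→Tanaka, Thu afternoon→Haddad, Thu evening→Eriksen, Fri morning→Tanaka, Fri afternoon→Eriksen, Fri evening→Haddad, Sat morning→Ibarra.
Loads: Tanaka 2, Haddad 2, Eriksen 2, Ibarra 1, Huang 0 — all ≤ 2.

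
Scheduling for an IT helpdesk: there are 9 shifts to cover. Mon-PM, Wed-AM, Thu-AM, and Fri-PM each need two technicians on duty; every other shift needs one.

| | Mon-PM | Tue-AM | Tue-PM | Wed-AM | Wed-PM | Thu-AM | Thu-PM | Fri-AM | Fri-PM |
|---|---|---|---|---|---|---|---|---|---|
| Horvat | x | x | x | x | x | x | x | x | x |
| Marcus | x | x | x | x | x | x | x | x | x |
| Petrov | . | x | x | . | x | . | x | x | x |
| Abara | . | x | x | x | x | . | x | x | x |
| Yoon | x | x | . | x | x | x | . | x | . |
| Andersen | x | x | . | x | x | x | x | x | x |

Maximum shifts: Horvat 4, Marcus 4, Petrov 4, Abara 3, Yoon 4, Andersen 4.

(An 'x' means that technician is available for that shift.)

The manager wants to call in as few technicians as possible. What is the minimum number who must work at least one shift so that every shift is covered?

13 slots to fill and no one can take more than 4, so at least ⌈13/4⌉ = 4 technicians are needed.
Horvat, Marcus, Petrov, and Abara alone can cover everything: Mon-PM→Horvat+Marcus, Tue-AM→Horvat, Tue-PM→Marcus, Wed-AM→Horvat+Marcus, Wed-PM→Petrov, Thu-AM→Horvat+Marcus, Thu-PM→Petrov, Fri-AM→Petrov, Fri-PM→Petrov+Abara.

4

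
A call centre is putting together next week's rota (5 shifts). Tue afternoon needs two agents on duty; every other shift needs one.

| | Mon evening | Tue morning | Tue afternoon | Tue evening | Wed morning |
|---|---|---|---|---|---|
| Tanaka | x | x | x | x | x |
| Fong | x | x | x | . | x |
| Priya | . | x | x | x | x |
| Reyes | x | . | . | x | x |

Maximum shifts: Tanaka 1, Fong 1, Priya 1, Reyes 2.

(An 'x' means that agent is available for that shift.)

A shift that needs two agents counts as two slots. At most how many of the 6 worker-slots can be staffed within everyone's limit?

5

Total capacity across all agents is 1+1+1+2 = 5, and 6 slots are needed, so at most 5 can be filled.
An assignment achieving 5: Mon evening→Tanaka, Tue morning→Fong, Tue afternoon→Priya, Tue evening→Reyes, Wed morning→Reyes.
Loads: Tanaka 1/1, Fong 1/1, Priya 1/1, Reyes 2/2.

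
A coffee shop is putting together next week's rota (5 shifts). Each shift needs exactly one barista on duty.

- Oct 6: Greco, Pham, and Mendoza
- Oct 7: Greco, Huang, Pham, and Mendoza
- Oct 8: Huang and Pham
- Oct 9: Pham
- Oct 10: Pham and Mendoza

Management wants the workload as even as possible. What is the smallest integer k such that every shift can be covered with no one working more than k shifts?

2

With 4 baristas and 5 worker-slots to fill, someone must work at least ⌈5/4⌉ = 2 shifts, so k ≥ 2.
k = 2 works: Oct 6→Greco, Oct 7→Greco, Oct 8→Huang, Oct 9→Pham, Oct 10→Pham.
Loads: Greco 2, Huang 1, Pham 2, Mendoza 0 — all ≤ 2.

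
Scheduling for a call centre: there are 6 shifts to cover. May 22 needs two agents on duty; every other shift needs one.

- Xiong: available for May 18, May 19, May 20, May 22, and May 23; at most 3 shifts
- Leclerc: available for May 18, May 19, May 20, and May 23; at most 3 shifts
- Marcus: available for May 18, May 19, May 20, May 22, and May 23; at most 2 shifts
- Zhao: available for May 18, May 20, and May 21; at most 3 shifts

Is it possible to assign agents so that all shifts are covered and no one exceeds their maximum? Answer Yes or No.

May 21 can only be covered by Zhao, so that assignment is forced.
May 22 can only be covered by Xiong and Marcus, so that assignment is forced.
One valid schedule: May 18→Leclerc, May 19→Xiong, May 20→Leclerc, May 21→Zhao, May 22→Xiong+Marcus, May 23→Xiong.
Loads: Xiong 3/3, Leclerc 2/3, Marcus 1/2, Zhao 1/3 — all within limits.

Yes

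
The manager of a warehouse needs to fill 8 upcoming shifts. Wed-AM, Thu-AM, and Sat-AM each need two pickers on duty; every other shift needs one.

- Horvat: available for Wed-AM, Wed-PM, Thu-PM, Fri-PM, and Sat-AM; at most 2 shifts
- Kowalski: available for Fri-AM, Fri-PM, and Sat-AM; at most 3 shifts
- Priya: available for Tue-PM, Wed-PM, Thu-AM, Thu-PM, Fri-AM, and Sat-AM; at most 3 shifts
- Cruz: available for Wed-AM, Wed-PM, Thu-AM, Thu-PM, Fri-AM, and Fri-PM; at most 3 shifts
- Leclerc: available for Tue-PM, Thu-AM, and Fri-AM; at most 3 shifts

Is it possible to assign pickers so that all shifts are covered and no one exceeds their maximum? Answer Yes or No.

Wed-AM can only be covered by Horvat and Cruz, so that assignment is forced.
One valid schedule: Tue-PM→Priya, Wed-AM→Horvat+Cruz, Wed-PM→Horvat, Thu-AM→Priya+Cruz, Thu-PM→Cruz, Fri-AM→Kowalski, Fri-PM→Kowalski, Sat-AM→Kowalski+Priya.
Loads: Horvat 2/2, Kowalski 3/3, Priya 3/3, Cruz 3/3, Leclerc 0/3 — all within limits.

Yes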